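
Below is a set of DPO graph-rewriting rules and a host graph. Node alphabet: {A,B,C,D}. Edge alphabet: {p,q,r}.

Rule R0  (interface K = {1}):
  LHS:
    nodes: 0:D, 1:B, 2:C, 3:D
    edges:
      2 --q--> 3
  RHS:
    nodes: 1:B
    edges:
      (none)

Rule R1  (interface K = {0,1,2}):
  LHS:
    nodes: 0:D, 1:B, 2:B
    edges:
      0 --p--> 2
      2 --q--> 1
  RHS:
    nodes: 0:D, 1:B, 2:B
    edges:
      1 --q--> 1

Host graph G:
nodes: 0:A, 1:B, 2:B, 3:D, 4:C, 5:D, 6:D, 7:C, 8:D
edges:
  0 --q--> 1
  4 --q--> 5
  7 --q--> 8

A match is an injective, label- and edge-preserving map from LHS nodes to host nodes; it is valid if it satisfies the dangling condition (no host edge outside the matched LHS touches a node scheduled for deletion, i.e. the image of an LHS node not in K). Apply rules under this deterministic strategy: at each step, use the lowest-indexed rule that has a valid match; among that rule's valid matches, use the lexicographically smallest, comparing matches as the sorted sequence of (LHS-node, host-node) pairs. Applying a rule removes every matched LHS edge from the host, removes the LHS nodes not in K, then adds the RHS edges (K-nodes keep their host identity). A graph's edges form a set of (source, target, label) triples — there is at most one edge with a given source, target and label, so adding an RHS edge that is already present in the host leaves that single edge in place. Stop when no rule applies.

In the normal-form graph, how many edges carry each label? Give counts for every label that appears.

[0] host  ⇒  9 nodes, 3 edges  {0-q->1 4-q->5 7-q->8}
[1] R0 @ {0↦3, 1↦1, 2↦4, 3↦5}  ⇒  6 nodes, 2 edges  {0-q->1 7-q->8}
[2] R0 @ {0↦6, 1↦1, 2↦7, 3↦8}  ⇒  3 nodes, 1 edges  {0-q->1}
halt: no rule applies after step 2
NF edges: [(0, 1, 'q')]

Answer: q:1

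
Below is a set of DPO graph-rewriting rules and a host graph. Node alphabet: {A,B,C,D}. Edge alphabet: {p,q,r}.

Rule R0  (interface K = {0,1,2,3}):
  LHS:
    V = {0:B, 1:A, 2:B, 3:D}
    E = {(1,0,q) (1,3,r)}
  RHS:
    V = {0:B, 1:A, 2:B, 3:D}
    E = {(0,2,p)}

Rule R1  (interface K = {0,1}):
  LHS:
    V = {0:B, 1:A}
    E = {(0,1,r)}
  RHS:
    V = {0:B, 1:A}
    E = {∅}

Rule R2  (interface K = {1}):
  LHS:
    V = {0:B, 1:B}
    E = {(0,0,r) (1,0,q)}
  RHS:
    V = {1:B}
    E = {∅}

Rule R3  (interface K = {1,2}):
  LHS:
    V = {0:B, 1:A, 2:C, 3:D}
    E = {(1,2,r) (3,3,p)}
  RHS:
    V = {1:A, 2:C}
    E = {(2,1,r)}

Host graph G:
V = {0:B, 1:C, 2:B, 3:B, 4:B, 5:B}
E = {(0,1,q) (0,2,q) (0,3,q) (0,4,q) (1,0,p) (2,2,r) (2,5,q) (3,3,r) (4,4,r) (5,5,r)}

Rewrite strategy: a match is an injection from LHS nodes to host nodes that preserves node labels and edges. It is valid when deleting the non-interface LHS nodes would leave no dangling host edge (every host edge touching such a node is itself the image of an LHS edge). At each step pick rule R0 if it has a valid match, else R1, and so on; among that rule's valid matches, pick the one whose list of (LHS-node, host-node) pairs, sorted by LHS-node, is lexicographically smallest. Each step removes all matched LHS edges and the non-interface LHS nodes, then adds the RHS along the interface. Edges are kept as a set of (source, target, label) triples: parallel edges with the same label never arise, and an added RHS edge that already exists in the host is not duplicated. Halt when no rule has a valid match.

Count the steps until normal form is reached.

initial: |V|=6 |E|=10  E = 0-q->1 0-q->2 0-q->3 0-q->4 1-p->0 2-r->2 2-q->5 3-r->3 4-r->4 5-r->5
step 1: apply R2 at {0↦3, 1↦0}  → |V|=5 |E|=8  E = 0-q->1 0-q->2 0-q->4 1-p->0 2-r->2 2-q->5 4-r->4 5-r->5
step 2: apply R2 at {0↦4, 1↦0}  → |V|=4 |E|=6  E = 0-q->1 0-q->2 1-p->0 2-r->2 2-q->5 5-r->5
step 3: apply R2 at {0↦5, 1↦2}  → |V|=3 |E|=4  E = 0-q->1 0-q->2 1-p->0 2-r->2
step 4: apply R2 at {0↦2, 1↦0}  → |V|=2 |E|=2  E = 0-q->1 1-p->0
halt: no rule applies after step 4

Answer: 4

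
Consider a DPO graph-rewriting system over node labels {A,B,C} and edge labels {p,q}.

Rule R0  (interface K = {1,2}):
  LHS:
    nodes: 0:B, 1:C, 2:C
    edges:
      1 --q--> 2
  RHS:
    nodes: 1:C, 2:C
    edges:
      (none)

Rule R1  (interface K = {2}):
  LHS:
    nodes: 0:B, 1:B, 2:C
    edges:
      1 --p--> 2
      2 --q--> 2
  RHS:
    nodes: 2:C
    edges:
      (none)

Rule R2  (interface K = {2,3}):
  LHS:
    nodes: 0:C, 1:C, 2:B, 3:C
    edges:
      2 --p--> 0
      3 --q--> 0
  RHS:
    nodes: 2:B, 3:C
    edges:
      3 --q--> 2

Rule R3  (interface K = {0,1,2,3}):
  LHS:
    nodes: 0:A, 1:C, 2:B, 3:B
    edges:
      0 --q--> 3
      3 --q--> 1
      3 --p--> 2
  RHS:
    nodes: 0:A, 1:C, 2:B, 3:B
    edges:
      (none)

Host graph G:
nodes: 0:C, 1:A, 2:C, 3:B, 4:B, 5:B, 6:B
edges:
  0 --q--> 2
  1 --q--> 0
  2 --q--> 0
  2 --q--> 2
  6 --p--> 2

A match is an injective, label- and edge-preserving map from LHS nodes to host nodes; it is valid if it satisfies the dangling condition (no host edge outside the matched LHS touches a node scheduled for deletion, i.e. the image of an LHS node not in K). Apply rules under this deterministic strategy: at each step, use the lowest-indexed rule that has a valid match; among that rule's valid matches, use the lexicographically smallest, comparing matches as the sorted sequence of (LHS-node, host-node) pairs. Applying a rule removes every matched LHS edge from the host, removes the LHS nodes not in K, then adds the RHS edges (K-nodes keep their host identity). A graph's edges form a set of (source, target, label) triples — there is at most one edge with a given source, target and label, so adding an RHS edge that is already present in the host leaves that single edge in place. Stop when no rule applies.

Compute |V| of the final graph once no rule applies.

initial: |V|=7 |E|=5  E = 0-q->2 1-q->0 2-q->0 2-q->2 6-p->2
step 1: apply R0 at {0↦3, 1↦0, 2↦2}  → |V|=6 |E|=4  E = 1-q->0 2-q->0 2-q->2 6-p->2
step 2: apply R0 at {0↦4, 1↦2, 2↦0}  → |V|=5 |E|=3  E = 1-q->0 2-q->2 6-p->2
step 3: apply R1 at {0↦5, 1↦6, 2↦2}  → |V|=3 |E|=1  E = 1-q->0
final graph: no rule applies after step 3
NF nodes: {0:C, 1:A, 2:C}

Answer: 3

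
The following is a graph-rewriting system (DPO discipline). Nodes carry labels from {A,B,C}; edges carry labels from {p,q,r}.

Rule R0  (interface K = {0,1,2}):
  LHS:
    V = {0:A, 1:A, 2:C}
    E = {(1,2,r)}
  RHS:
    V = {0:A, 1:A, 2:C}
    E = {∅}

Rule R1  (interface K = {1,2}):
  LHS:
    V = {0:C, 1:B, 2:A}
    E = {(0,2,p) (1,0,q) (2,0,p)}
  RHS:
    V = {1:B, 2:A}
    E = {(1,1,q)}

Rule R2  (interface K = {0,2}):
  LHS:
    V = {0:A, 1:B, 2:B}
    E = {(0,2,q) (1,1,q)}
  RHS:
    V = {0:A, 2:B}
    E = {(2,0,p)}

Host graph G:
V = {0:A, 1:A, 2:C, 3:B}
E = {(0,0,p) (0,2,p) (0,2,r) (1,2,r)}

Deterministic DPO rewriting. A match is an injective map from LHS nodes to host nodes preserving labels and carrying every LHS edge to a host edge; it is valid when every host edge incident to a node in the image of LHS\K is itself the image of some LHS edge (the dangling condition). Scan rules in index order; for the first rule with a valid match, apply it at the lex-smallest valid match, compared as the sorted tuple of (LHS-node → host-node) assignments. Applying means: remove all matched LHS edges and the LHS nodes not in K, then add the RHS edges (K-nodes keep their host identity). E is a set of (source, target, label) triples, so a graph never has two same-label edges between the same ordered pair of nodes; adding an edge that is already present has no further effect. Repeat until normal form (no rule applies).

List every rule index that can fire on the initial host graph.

Answer: [R0]

Steps:
R0: 2 valid matches — {0↦0, 1↦1, 2↦2}, {0↦1, 1↦0, 2↦2}
R1: no valid match — LHS pattern not found
R2: no valid match — LHS pattern not found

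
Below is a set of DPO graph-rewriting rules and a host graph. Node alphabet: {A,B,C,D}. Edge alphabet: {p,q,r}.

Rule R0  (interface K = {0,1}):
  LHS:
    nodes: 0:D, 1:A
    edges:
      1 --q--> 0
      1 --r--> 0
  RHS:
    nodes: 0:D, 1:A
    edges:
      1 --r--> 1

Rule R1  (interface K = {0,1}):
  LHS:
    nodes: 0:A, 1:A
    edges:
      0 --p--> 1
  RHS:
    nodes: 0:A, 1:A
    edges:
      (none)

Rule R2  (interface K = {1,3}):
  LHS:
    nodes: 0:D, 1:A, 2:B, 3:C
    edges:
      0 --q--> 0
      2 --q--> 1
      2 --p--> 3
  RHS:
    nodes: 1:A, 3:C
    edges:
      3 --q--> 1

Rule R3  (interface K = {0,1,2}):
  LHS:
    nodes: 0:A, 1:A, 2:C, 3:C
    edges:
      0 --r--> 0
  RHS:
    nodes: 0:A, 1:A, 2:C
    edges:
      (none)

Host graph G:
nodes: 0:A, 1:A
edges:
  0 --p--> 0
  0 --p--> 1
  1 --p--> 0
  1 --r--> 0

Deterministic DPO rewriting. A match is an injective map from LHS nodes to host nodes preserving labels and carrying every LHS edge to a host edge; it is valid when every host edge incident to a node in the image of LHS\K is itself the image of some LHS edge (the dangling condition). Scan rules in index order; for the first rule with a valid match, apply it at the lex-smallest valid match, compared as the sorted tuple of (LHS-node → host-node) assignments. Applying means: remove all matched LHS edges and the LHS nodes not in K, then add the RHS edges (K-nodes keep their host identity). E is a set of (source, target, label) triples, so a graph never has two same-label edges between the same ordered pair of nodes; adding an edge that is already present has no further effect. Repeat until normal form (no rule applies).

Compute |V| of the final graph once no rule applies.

Answer: 2

Derivation:
[0] host  ⇒  2 nodes, 4 edges  {0-p->0 0-p->1 1-p->0 1-r->0}
[1] R1 @ {0↦0, 1↦1}  ⇒  2 nodes, 3 edges  {0-p->0 1-p->0 1-r->0}
[2] R1 @ {0↦1, 1↦0}  ⇒  2 nodes, 2 edges  {0-p->0 1-r->0}
halt: no rule applies after step 2
NF nodes: {0:A, 1:A}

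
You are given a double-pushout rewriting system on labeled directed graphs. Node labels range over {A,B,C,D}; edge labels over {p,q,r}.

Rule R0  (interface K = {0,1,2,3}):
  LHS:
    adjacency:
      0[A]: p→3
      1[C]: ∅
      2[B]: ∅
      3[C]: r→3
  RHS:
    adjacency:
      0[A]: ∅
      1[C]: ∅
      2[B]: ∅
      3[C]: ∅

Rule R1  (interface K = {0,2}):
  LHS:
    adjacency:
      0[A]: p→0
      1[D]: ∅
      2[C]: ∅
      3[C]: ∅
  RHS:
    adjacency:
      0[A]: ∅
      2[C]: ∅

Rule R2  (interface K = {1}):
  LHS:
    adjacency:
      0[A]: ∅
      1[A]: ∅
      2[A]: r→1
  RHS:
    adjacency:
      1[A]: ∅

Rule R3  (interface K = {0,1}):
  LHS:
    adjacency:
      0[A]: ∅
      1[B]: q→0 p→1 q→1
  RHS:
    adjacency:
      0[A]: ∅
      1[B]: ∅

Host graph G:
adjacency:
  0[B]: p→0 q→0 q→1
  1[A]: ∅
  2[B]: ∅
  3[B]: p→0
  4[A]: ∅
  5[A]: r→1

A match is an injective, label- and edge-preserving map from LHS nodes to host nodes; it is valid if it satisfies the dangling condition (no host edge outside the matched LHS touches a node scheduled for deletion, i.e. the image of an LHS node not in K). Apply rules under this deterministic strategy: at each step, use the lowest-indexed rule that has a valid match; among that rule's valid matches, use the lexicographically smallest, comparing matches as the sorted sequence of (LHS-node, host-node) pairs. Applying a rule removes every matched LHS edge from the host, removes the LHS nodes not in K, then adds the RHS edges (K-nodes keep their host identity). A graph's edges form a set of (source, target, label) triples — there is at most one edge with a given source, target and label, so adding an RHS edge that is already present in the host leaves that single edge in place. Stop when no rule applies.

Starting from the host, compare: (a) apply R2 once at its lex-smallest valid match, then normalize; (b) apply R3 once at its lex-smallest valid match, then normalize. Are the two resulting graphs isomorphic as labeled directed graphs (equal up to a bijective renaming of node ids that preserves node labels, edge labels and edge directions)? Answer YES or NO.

Answer: YES

Derivation:
branch R2-first: apply at {0↦4, 1↦1, 2↦5} → |E|=4, then 1 more step(s) → NF |V|=4 |E|=1 V={0:B, 1:A, 2:B, 3:B} E=3-p->0
branch R3-first: apply at {0↦1, 1↦0} → |E|=2, then 1 more step(s) → NF |V|=4 |E|=1 V={0:B, 1:A, 2:B, 3:B} E=3-p->0
graphs isomorphic (equal up to label-preserving node renaming)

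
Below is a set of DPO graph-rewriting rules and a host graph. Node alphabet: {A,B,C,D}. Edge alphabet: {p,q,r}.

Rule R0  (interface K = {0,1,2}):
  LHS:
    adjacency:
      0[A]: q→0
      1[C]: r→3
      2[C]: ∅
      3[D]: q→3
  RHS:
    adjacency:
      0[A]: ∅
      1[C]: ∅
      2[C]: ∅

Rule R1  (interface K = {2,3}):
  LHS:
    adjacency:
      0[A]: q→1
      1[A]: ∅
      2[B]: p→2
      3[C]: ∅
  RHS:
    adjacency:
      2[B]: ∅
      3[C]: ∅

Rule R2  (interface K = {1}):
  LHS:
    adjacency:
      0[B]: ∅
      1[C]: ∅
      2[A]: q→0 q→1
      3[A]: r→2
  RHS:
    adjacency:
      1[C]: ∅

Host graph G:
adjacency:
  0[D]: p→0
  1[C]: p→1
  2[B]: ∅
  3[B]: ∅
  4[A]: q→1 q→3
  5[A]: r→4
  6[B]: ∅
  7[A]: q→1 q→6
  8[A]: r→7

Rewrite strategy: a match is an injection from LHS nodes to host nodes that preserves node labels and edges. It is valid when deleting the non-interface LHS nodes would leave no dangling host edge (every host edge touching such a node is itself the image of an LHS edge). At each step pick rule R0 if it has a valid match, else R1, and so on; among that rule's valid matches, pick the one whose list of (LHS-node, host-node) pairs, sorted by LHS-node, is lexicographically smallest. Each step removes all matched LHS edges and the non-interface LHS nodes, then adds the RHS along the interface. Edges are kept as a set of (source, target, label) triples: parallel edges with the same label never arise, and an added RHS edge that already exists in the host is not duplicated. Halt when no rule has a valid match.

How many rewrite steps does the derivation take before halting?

Answer: 2

Derivation:
[0] host  ⇒  9 nodes, 8 edges  {0-p->0 1-p->1 4-q->1 4-q->3 5-r->4 7-q->1 7-q->6 8-r->7}
[1] R2 @ {0↦3, 1↦1, 2↦4, 3↦5}  ⇒  6 nodes, 5 edges  {0-p->0 1-p->1 7-q->1 7-q->6 8-r->7}
[2] R2 @ {0↦6, 1↦1, 2↦7, 3↦8}  ⇒  3 nodes, 2 edges  {0-p->0 1-p->1}
normal form: no rule applies after step 2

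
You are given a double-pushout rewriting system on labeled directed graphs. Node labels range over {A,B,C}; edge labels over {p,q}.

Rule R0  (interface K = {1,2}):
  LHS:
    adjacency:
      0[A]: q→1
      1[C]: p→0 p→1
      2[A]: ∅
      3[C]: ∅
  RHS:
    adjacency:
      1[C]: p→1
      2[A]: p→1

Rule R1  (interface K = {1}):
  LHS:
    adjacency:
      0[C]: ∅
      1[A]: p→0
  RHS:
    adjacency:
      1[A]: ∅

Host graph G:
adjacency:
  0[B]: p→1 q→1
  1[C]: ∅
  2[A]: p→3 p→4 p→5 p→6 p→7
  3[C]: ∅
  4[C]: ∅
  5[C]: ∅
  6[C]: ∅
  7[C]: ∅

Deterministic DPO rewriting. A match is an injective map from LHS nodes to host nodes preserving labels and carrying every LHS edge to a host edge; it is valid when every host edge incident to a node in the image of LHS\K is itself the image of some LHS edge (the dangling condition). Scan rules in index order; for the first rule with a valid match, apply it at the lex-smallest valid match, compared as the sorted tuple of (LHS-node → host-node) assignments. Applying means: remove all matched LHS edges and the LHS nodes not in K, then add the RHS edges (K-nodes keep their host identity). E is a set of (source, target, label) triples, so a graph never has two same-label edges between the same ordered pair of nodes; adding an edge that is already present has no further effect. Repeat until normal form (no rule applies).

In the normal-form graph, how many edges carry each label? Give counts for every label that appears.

Answer: p:1 q:1

Rewrite trace:
start.  V:8 E:7  edges: 0-p->1 0-q->1 2-p->3 2-p->4 2-p->5 2-p->6 2-p->7
1. fire R1 via {0↦3, 1↦2}  →  V:7 E:6  edges: 0-p->1 0-q->1 2-p->4 2-p->5 2-p->6 2-p->7
2. fire R1 via {0↦4, 1↦2}  →  V:6 E:5  edges: 0-p->1 0-q->1 2-p->5 2-p->6 2-p->7
3. fire R1 via {0↦5, 1↦2}  →  V:5 E:4  edges: 0-p->1 0-q->1 2-p->6 2-p->7
4. fire R1 via {0↦6, 1↦2}  →  V:4 E:3  edges: 0-p->1 0-q->1 2-p->7
5. fire R1 via {0↦7, 1↦2}  →  V:3 E:2  edges: 0-p->1 0-q->1
normal form: no rule applies after step 5
NF edges: [(0, 1, 'p'), (0, 1, 'q')]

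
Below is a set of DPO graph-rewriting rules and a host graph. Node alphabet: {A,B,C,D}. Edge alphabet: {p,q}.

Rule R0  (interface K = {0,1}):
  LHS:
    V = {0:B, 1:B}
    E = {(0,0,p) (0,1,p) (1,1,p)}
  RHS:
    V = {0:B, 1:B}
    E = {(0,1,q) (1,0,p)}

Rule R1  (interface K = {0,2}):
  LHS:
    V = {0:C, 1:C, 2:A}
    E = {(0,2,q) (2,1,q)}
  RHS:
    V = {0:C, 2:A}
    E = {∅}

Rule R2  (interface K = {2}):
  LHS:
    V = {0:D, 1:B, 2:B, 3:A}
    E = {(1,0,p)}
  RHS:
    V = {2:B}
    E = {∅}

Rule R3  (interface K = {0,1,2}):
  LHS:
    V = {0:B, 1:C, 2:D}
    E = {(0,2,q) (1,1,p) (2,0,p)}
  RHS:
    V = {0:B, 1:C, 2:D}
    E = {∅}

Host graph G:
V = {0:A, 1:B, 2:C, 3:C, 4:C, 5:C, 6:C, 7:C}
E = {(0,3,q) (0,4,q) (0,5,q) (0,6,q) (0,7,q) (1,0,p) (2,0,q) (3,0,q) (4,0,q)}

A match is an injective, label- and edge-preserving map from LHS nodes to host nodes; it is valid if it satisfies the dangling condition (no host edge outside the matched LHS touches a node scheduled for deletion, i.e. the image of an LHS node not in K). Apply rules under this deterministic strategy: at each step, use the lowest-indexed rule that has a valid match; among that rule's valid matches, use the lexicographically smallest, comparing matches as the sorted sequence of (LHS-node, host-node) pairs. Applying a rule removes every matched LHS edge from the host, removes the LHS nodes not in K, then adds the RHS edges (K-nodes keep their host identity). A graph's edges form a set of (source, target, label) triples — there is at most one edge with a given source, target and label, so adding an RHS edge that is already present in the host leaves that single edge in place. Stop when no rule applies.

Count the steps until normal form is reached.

Answer: 3

Derivation:
[0] host  ⇒  8 nodes, 9 edges  {0-q->3 0-q->4 0-q->5 0-q->6 0-q->7 1-p->0 2-q->0 3-q->0 4-q->0}
[1] R1 @ {0↦2, 1↦5, 2↦0}  ⇒  7 nodes, 7 edges  {0-q->3 0-q->4 0-q->6 0-q->7 1-p->0 3-q->0 4-q->0}
[2] R1 @ {0↦3, 1↦6, 2↦0}  ⇒  6 nodes, 5 edges  {0-q->3 0-q->4 0-q->7 1-p->0 4-q->0}
[3] R1 @ {0↦4, 1↦3, 2↦0}  ⇒  5 nodes, 3 edges  {0-q->4 0-q->7 1-p->0}
normal form: no rule applies after step 3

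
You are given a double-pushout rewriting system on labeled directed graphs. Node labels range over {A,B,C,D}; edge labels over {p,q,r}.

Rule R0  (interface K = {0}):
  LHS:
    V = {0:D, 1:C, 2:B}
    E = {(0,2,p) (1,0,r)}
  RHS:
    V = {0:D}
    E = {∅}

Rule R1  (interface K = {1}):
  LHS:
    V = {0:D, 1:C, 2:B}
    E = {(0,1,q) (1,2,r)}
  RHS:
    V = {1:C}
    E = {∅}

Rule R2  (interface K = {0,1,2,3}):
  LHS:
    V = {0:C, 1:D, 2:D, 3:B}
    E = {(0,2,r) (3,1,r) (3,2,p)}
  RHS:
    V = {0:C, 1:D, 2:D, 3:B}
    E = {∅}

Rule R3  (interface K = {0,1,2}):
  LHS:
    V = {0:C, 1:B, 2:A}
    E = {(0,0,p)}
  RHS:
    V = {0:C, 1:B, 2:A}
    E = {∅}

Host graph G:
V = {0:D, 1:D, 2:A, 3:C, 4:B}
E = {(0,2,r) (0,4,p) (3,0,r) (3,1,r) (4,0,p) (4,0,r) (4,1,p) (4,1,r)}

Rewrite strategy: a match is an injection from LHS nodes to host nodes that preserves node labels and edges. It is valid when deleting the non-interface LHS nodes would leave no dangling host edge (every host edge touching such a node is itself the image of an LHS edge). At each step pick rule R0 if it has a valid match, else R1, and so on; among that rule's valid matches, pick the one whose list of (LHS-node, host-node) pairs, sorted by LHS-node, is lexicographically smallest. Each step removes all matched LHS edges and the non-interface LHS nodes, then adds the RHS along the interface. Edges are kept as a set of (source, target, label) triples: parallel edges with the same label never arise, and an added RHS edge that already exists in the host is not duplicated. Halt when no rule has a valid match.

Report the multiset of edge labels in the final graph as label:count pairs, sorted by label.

start.  V:5 E:8  edges: 0-r->2 0-p->4 3-r->0 3-r->1 4-p->0 4-r->0 4-p->1 4-r->1
1. fire R2 via {0↦3, 1↦0, 2↦1, 3↦4}  →  V:5 E:5  edges: 0-r->2 0-p->4 3-r->0 4-p->0 4-r->1
2. fire R2 via {0↦3, 1↦1, 2↦0, 3↦4}  →  V:5 E:2  edges: 0-r->2 0-p->4
halt: no rule applies after step 2
NF edges: [(0, 2, 'r'), (0, 4, 'p')]

Answer: p:1 r:1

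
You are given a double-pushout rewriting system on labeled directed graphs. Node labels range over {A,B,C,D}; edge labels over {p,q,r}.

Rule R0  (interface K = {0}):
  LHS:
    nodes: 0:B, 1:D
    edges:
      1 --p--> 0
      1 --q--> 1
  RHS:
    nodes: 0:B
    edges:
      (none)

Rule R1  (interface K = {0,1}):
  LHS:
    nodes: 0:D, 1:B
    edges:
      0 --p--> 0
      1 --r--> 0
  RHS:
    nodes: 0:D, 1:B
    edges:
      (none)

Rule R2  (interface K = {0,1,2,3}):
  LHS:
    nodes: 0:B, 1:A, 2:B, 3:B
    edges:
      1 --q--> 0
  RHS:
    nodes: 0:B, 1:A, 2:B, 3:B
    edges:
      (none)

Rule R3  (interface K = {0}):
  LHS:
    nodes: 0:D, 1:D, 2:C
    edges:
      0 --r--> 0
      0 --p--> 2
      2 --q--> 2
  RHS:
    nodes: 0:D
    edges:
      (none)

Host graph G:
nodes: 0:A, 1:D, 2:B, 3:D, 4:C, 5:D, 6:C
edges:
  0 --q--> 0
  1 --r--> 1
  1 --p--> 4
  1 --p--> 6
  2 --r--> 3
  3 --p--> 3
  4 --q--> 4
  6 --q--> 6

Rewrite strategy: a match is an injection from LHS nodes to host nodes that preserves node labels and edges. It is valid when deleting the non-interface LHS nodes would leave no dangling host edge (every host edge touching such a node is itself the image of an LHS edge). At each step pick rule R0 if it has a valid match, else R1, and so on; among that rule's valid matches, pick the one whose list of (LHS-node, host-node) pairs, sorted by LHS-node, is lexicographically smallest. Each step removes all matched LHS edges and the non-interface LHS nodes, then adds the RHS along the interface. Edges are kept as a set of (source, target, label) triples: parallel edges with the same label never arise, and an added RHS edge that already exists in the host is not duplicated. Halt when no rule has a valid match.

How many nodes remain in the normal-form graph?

Answer: 5

Rewrite trace:
initial: |V|=7 |E|=8  E = 0-q->0 1-r->1 1-p->4 1-p->6 2-r->3 3-p->3 4-q->4 6-q->6
step 1: apply R1 at {0↦3, 1↦2}  → |V|=7 |E|=6  E = 0-q->0 1-r->1 1-p->4 1-p->6 4-q->4 6-q->6
step 2: apply R3 at {0↦1, 1↦3, 2↦4}  → |V|=5 |E|=3  E = 0-q->0 1-p->6 6-q->6
final graph: no rule applies after step 2
NF nodes: {0:A, 1:D, 2:B, 5:D, 6:C}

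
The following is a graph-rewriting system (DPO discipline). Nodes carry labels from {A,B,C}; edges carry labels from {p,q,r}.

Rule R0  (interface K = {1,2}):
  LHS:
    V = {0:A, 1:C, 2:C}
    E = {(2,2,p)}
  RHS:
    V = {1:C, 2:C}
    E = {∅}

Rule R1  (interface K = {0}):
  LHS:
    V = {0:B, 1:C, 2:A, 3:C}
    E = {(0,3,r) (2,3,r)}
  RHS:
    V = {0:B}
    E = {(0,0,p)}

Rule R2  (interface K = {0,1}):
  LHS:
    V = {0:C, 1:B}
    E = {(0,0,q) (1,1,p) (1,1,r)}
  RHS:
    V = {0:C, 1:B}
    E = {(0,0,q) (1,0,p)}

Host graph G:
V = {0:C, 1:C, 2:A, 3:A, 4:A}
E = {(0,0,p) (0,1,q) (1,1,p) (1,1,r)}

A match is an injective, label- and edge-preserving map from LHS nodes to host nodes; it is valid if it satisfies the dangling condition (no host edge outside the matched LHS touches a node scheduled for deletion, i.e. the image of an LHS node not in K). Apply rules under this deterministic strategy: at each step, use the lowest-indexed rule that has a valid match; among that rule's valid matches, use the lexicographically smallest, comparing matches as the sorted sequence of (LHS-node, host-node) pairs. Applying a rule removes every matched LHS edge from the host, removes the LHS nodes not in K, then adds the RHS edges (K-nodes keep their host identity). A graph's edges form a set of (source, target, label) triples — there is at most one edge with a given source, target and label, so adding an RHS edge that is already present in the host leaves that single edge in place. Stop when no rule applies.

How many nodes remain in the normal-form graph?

start.  V:5 E:4  edges: 0-p->0 0-q->1 1-p->1 1-r->1
1. fire R0 via {0↦2, 1↦0, 2↦1}  →  V:4 E:3  edges: 0-p->0 0-q->1 1-r->1
2. fire R0 via {0↦3, 1↦1, 2↦0}  →  V:3 E:2  edges: 0-q->1 1-r->1
normal form: no rule applies after step 2
NF nodes: {0:C, 1:C, 4:A}

Answer: 3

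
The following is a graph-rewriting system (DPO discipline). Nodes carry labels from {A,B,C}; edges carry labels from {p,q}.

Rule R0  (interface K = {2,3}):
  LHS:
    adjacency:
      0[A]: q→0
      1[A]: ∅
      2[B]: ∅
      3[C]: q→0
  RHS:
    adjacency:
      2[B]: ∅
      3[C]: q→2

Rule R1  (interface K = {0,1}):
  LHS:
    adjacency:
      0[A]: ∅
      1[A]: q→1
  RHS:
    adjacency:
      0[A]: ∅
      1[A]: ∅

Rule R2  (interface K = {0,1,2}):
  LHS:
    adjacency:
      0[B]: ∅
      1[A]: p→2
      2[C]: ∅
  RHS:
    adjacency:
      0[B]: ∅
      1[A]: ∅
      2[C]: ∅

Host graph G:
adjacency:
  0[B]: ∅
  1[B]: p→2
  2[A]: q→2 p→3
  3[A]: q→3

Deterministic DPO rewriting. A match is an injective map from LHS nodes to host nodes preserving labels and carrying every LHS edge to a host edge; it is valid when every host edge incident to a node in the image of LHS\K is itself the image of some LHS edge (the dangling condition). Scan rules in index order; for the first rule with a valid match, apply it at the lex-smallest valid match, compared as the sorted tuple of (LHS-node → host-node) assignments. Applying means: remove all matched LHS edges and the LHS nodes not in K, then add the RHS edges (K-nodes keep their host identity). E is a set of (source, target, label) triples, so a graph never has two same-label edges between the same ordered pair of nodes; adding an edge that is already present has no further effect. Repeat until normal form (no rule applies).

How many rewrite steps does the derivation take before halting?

Answer: 2

Steps:
start.  V:4 E:4  edges: 1-p->2 2-q->2 2-p->3 3-q->3
1. fire R1 via {0↦2, 1↦3}  →  V:4 E:3  edges: 1-p->2 2-q->2 2-p->3
2. fire R1 via {0↦3, 1↦2}  →  V:4 E:2  edges: 1-p->2 2-p->3
final graph: no rule applies after step 2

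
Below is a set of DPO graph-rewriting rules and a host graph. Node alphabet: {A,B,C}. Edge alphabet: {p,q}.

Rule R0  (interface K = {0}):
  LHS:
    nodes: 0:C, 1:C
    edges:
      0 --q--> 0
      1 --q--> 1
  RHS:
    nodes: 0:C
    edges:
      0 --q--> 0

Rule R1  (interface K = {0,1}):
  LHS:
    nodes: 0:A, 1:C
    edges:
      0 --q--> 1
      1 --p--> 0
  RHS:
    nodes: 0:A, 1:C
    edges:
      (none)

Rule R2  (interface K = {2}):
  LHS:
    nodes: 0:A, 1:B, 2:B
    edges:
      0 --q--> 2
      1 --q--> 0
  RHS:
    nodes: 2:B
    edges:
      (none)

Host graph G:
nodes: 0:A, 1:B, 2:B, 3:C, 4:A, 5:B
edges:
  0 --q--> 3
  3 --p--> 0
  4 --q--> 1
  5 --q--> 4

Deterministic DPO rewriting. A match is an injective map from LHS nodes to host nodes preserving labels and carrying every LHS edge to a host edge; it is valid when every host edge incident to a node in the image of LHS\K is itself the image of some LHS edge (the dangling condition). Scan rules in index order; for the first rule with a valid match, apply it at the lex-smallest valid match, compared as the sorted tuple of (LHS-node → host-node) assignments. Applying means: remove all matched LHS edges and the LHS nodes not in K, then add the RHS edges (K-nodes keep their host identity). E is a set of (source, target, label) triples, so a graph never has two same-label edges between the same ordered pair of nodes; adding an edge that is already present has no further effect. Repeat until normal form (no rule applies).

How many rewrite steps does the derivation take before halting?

Answer: 2

Steps:
initial: |V|=6 |E|=4  E = 0-q->3 3-p->0 4-q->1 5-q->4
step 1: apply R1 at {0↦0, 1↦3}  → |V|=6 |E|=2  E = 4-q->1 5-q->4
step 2: apply R2 at {0↦4, 1↦5, 2↦1}  → |V|=4 |E|=0  E = ∅
final graph: no rule applies after step 2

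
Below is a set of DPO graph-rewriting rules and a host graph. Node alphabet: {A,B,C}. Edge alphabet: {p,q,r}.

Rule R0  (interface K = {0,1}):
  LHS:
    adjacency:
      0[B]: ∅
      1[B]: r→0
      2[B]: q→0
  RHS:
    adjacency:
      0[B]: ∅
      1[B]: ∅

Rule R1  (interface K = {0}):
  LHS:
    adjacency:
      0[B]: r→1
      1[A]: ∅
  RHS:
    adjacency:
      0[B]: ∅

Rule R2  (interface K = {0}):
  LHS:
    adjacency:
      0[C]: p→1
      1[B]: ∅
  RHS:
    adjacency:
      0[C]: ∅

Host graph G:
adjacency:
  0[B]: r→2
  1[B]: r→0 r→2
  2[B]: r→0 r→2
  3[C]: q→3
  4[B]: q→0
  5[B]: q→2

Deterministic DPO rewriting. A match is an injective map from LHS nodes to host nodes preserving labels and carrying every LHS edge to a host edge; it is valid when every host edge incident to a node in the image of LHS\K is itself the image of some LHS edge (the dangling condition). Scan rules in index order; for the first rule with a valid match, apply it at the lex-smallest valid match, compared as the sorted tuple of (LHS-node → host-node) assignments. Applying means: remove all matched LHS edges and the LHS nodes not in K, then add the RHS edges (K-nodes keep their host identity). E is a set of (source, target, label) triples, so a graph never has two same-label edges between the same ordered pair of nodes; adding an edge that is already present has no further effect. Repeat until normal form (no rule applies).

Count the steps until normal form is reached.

Answer: 2

Rewrite trace:
start.  V:6 E:8  edges: 0-r->2 1-r->0 1-r->2 2-r->0 2-r->2 3-q->3 4-q->0 5-q->2
1. fire R0 via {0↦0, 1↦1, 2↦4}  →  V:5 E:6  edges: 0-r->2 1-r->2 2-r->0 2-r->2 3-q->3 5-q->2
2. fire R0 via {0↦2, 1↦0, 2↦5}  →  V:4 E:4  edges: 1-r->2 2-r->0 2-r->2 3-q->3
final graph: no rule applies after step 2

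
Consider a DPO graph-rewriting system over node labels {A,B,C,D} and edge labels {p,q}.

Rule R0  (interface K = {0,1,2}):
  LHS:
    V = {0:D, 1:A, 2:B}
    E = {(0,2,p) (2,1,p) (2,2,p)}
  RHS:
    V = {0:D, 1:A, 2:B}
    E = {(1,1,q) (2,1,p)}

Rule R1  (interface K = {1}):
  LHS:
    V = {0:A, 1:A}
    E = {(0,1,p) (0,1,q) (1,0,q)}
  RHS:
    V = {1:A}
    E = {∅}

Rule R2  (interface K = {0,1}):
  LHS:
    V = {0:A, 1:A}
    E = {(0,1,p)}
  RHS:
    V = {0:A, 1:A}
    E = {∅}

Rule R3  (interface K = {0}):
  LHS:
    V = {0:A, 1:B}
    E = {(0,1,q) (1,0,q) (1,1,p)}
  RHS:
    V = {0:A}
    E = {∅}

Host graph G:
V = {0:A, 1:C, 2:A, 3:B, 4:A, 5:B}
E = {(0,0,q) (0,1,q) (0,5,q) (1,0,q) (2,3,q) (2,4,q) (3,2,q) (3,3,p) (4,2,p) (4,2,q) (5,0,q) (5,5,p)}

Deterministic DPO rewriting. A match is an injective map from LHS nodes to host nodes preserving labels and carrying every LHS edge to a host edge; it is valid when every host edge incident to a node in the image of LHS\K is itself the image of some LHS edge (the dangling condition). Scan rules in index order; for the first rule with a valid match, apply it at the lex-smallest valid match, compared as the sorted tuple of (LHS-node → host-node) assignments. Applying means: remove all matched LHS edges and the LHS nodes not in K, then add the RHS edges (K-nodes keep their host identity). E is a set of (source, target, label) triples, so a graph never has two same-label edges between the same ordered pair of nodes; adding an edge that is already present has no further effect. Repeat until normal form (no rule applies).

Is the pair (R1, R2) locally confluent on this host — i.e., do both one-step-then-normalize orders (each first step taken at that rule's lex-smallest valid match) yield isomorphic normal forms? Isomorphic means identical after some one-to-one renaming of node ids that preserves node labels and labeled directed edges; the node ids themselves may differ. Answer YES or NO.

Answer: NO

Steps:
branch R1-first: apply at {0↦4, 1↦2} → |E|=9, then 2 more step(s) → NF |V|=3 |E|=3 V={0:A, 1:C, 2:A} E=0-q->0 0-q->1 1-q->0
branch R2-first: apply at {0↦4, 1↦2} → |E|=11, then 2 more step(s) → NF |V|=4 |E|=5 V={0:A, 1:C, 2:A, 4:A} E=0-q->0 0-q->1 1-q->0 2-q->4 4-q->2
graphs not isomorphic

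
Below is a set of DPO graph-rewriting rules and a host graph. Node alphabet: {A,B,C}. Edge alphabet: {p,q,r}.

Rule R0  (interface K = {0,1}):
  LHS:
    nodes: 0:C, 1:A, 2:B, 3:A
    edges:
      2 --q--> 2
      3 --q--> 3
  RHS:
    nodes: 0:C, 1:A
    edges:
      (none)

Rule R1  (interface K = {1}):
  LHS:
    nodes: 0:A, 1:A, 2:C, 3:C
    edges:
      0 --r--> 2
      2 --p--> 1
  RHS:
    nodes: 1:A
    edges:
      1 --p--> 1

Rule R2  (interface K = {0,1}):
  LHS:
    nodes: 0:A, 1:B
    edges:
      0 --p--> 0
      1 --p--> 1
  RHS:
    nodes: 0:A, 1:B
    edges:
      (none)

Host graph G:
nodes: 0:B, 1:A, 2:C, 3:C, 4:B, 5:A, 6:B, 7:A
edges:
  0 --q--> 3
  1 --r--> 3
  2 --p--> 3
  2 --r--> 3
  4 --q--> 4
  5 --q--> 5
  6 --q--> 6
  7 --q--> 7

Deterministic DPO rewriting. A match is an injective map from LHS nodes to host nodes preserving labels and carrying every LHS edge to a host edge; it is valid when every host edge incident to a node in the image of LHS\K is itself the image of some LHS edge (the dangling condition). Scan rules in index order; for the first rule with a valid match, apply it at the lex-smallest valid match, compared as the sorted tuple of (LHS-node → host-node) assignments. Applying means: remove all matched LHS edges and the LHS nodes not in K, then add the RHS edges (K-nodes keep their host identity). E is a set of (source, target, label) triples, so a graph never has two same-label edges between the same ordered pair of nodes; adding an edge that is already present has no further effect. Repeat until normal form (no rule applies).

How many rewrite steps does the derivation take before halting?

Answer: 2

Steps:
start.  V:8 E:8  edges: 0-q->3 1-r->3 2-p->3 2-r->3 4-q->4 5-q->5 6-q->6 7-q->7
1. fire R0 via {0↦2, 1↦1, 2↦4, 3↦5}  →  V:6 E:6  edges: 0-q->3 1-r->3 2-p->3 2-r->3 6-q->6 7-q->7
2. fire R0 via {0↦2, 1↦1, 2↦6, 3↦7}  →  V:4 E:4  edges: 0-q->3 1-r->3 2-p->3 2-r->3
normal form: no rule applies after step 2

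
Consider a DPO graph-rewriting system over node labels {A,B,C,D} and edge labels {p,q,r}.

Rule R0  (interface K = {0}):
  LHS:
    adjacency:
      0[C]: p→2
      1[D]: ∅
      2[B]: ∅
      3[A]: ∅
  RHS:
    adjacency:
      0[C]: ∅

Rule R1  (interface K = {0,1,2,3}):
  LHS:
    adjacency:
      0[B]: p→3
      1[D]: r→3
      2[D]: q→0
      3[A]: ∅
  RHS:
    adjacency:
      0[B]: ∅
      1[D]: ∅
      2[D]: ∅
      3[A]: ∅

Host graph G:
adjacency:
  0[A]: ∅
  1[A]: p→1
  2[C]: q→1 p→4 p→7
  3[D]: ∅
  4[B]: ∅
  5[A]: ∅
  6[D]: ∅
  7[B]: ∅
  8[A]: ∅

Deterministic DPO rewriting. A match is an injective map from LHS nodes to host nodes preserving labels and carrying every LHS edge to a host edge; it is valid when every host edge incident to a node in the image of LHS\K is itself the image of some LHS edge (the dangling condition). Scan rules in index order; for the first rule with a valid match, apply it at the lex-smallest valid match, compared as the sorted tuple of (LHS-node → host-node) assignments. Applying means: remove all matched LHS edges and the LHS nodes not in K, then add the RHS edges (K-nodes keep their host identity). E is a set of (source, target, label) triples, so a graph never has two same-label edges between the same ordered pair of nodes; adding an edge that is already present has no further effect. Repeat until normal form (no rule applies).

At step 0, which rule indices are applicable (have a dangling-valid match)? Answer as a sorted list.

Answer: [R0]

Rewrite trace:
R0: 12 valid matches — {0↦2, 1↦3, 2↦4, 3↦0}, {0↦2, 1↦3, 2↦4, 3↦5}, {0↦2, 1↦3, 2↦4, 3↦8} (+9 more)
R1: no valid match — LHS pattern not found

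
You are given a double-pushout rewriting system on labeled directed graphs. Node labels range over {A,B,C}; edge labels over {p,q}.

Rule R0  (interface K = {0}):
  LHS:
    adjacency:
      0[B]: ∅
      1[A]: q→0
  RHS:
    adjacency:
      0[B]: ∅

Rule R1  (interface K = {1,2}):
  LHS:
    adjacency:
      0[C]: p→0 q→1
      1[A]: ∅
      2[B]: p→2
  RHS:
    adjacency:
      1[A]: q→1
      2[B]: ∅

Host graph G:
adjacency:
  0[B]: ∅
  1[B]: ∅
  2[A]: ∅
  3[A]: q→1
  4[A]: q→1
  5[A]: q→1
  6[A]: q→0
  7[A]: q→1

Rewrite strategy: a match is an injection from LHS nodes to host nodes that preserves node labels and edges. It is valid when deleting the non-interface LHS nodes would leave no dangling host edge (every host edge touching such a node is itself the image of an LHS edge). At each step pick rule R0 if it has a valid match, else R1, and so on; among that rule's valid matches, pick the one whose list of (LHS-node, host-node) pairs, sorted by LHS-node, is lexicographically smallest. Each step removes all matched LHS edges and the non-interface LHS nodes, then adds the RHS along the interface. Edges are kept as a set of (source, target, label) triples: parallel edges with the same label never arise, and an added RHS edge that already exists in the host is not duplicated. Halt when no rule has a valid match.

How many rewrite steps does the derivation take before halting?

Answer: 5

Rewrite trace:
initial: |V|=8 |E|=5  E = 3-q->1 4-q->1 5-q->1 6-q->0 7-q->1
step 1: apply R0 at {0↦0, 1↦6}  → |V|=7 |E|=4  E = 3-q->1 4-q->1 5-q->1 7-q->1
step 2: apply R0 at {0↦1, 1↦3}  → |V|=6 |E|=3  E = 4-q->1 5-q->1 7-q->1
step 3: apply R0 at {0↦1, 1↦4}  → |V|=5 |E|=2  E = 5-q->1 7-q->1
step 4: apply R0 at {0↦1, 1↦5}  → |V|=4 |E|=1  E = 7-q->1
step 5: apply R0 at {0↦1, 1↦7}  → |V|=3 |E|=0  E = ∅
final graph: no rule applies after step 5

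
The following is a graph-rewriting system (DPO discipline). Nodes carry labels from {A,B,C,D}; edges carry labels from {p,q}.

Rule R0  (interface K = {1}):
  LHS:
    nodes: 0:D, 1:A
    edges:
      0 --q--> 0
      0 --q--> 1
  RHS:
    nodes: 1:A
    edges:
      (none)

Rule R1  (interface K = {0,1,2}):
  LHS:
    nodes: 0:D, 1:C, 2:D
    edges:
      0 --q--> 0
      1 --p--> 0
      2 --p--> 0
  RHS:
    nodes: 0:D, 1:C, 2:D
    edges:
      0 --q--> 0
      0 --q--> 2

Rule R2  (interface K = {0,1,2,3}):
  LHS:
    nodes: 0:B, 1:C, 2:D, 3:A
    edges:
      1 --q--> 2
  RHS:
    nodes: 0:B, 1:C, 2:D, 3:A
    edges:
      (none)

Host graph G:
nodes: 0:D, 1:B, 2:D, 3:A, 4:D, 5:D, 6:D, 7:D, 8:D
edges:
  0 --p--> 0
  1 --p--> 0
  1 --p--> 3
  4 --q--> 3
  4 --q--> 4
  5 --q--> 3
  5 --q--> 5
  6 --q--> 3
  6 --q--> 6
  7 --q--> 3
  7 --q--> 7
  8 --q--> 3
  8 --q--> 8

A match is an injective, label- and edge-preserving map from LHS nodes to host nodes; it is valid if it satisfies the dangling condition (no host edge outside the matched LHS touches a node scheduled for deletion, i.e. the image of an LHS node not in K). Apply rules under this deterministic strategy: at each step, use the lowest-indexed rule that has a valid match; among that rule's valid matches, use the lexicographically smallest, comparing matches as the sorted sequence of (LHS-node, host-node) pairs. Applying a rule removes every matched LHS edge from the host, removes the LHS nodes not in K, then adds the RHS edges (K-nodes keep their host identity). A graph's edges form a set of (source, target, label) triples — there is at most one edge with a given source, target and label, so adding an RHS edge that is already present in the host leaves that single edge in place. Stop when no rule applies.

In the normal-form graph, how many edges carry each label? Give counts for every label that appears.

[0] host  ⇒  9 nodes, 13 edges  {0-p->0 1-p->0 1-p->3 4-q->3 4-q->4 5-q->3 5-q->5 6-q->3 6-q->6 7-q->3 7-q->7 8-q->3 8-q->8}
[1] R0 @ {0↦4, 1↦3}  ⇒  8 nodes, 11 edges  {0-p->0 1-p->0 1-p->3 5-q->3 5-q->5 6-q->3 6-q->6 7-q->3 7-q->7 8-q->3 8-q->8}
[2] R0 @ {0↦5, 1↦3}  ⇒  7 nodes, 9 edges  {0-p->0 1-p->0 1-p->3 6-q->3 6-q->6 7-q->3 7-q->7 8-q->3 8-q->8}
[3] R0 @ {0↦6, 1↦3}  ⇒  6 nodes, 7 edges  {0-p->0 1-p->0 1-p->3 7-q->3 7-q->7 8-q->3 8-q->8}
[4] R0 @ {0↦7, 1↦3}  ⇒  5 nodes, 5 edges  {0-p->0 1-p->0 1-p->3 8-q->3 8-q->8}
[5] R0 @ {0↦8, 1↦3}  ⇒  4 nodes, 3 edges  {0-p->0 1-p->0 1-p->3}
normal form: no rule applies after step 5
NF edges: [(0, 0, 'p'), (1, 0, 'p'), (1, 3, 'p')]

Answer: p:3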